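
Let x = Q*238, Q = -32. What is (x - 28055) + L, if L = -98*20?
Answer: -37631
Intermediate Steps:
L = -1960
x = -7616 (x = -32*238 = -7616)
(x - 28055) + L = (-7616 - 28055) - 1960 = -35671 - 1960 = -37631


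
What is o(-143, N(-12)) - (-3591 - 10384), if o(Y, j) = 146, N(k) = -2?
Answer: 14121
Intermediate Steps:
o(-143, N(-12)) - (-3591 - 10384) = 146 - (-3591 - 10384) = 146 - 1*(-13975) = 146 + 13975 = 14121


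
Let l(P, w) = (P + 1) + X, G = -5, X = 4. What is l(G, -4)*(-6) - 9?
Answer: -9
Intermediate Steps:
l(P, w) = 5 + P (l(P, w) = (P + 1) + 4 = (1 + P) + 4 = 5 + P)
l(G, -4)*(-6) - 9 = (5 - 5)*(-6) - 9 = 0*(-6) - 9 = 0 - 9 = -9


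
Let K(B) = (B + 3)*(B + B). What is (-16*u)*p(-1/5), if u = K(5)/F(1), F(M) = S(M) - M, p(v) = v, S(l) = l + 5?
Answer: 256/5 ≈ 51.200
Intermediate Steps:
K(B) = 2*B*(3 + B) (K(B) = (3 + B)*(2*B) = 2*B*(3 + B))
S(l) = 5 + l
F(M) = 5 (F(M) = (5 + M) - M = 5)
u = 16 (u = (2*5*(3 + 5))/5 = (2*5*8)*(⅕) = 80*(⅕) = 16)
(-16*u)*p(-1/5) = (-16*16)*(-1/5) = -(-256)/5 = -256*(-⅕) = 256/5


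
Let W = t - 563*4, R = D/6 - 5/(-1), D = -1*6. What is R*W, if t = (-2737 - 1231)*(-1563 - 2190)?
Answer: 59558608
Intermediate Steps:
D = -6
t = 14891904 (t = -3968*(-3753) = 14891904)
R = 4 (R = -6/6 - 5/(-1) = -6*⅙ - 5*(-1) = -1 + 5 = 4)
W = 14889652 (W = 14891904 - 563*4 = 14891904 - 2252 = 14889652)
R*W = 4*14889652 = 59558608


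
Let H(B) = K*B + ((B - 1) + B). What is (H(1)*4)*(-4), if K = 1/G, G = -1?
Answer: 0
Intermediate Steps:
K = -1 (K = 1/(-1) = -1)
H(B) = -1 + B (H(B) = -B + ((B - 1) + B) = -B + ((-1 + B) + B) = -B + (-1 + 2*B) = -1 + B)
(H(1)*4)*(-4) = ((-1 + 1)*4)*(-4) = (0*4)*(-4) = 0*(-4) = 0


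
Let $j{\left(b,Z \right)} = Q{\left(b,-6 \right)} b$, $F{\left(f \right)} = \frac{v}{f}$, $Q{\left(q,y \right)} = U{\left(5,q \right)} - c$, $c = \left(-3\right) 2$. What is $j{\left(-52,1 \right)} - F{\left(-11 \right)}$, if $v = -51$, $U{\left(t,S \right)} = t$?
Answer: $- \frac{6343}{11} \approx -576.64$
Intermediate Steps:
$c = -6$
$Q{\left(q,y \right)} = 11$ ($Q{\left(q,y \right)} = 5 - -6 = 5 + 6 = 11$)
$F{\left(f \right)} = - \frac{51}{f}$
$j{\left(b,Z \right)} = 11 b$
$j{\left(-52,1 \right)} - F{\left(-11 \right)} = 11 \left(-52\right) - - \frac{51}{-11} = -572 - \left(-51\right) \left(- \frac{1}{11}\right) = -572 - \frac{51}{11} = - \frac{6343}{11}$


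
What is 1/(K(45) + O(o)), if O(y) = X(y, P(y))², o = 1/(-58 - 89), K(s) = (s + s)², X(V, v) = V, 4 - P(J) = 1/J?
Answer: 21609/175032901 ≈ 0.00012346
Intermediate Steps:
P(J) = 4 - 1/J
K(s) = 4*s² (K(s) = (2*s)² = 4*s²)
o = -1/147 (o = 1/(-147) = -1/147 ≈ -0.0068027)
O(y) = y²
1/(K(45) + O(o)) = 1/(4*45² + (-1/147)²) = 1/(4*2025 + 1/21609) = 1/(8100 + 1/21609) = 1/(175032901/21609) = 21609/175032901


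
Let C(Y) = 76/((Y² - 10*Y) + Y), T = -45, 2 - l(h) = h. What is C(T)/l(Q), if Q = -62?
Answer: 19/38880 ≈ 0.00048868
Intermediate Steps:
l(h) = 2 - h
C(Y) = 76/(Y² - 9*Y)
C(T)/l(Q) = (76/(-45*(-9 - 45)))/(2 - 1*(-62)) = (76*(-1/45)/(-54))/(2 + 62) = (76*(-1/45)*(-1/54))/64 = (38/1215)*(1/64) = 19/38880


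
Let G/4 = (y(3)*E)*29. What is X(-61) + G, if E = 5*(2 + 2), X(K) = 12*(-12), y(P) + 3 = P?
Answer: -144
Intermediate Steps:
y(P) = -3 + P
X(K) = -144
E = 20 (E = 5*4 = 20)
G = 0 (G = 4*(((-3 + 3)*20)*29) = 4*((0*20)*29) = 4*(0*29) = 4*0 = 0)
X(-61) + G = -144 + 0 = -144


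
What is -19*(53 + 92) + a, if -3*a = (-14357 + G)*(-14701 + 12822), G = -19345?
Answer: -21111441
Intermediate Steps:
a = -21108686 (a = -(-14357 - 19345)*(-14701 + 12822)/3 = -(-11234)*(-1879) = -⅓*63326058 = -21108686)
-19*(53 + 92) + a = -19*(53 + 92) - 21108686 = -19*145 - 21108686 = -2755 - 21108686 = -21111441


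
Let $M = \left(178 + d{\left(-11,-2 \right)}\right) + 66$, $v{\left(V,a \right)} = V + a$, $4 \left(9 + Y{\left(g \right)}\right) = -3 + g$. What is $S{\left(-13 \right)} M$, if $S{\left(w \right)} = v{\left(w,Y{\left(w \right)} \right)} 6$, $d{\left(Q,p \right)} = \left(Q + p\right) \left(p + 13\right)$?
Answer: $-15756$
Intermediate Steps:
$Y{\left(g \right)} = - \frac{39}{4} + \frac{g}{4}$ ($Y{\left(g \right)} = -9 + \frac{-3 + g}{4} = -9 + \left(- \frac{3}{4} + \frac{g}{4}\right) = - \frac{39}{4} + \frac{g}{4}$)
$d{\left(Q,p \right)} = \left(13 + p\right) \left(Q + p\right)$ ($d{\left(Q,p \right)} = \left(Q + p\right) \left(13 + p\right) = \left(13 + p\right) \left(Q + p\right)$)
$M = 101$ ($M = \left(178 + \left(\left(-2\right)^{2} + 13 \left(-11\right) + 13 \left(-2\right) - -22\right)\right) + 66 = \left(178 + \left(4 - 143 - 26 + 22\right)\right) + 66 = \left(178 - 143\right) + 66 = 35 + 66 = 101$)
$S{\left(w \right)} = - \frac{117}{2} + \frac{15 w}{2}$ ($S{\left(w \right)} = \left(w + \left(- \frac{39}{4} + \frac{w}{4}\right)\right) 6 = \left(- \frac{39}{4} + \frac{5 w}{4}\right) 6 = - \frac{117}{2} + \frac{15 w}{2}$)
$S{\left(-13 \right)} M = \left(- \frac{117}{2} + \frac{15}{2} \left(-13\right)\right) 101 = \left(- \frac{117}{2} - \frac{195}{2}\right) 101 = \left(-156\right) 101 = -15756$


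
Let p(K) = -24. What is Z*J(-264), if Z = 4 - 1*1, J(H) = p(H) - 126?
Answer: -450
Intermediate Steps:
J(H) = -150 (J(H) = -24 - 126 = -150)
Z = 3 (Z = 4 - 1 = 3)
Z*J(-264) = 3*(-150) = -450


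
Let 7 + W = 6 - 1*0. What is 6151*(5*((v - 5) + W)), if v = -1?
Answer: -215285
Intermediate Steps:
W = -1 (W = -7 + (6 - 1*0) = -7 + (6 + 0) = -7 + 6 = -1)
6151*(5*((v - 5) + W)) = 6151*(5*((-1 - 5) - 1)) = 6151*(5*(-6 - 1)) = 6151*(5*(-7)) = 6151*(-35) = -215285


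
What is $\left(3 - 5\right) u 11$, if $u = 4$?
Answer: $-88$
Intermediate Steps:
$\left(3 - 5\right) u 11 = \left(3 - 5\right) 4 \cdot 11 = \left(-2\right) 4 \cdot 11 = \left(-8\right) 11 = -88$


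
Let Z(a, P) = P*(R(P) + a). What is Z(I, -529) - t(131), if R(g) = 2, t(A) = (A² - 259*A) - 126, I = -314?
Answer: 181942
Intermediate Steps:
t(A) = -126 + A² - 259*A
Z(a, P) = P*(2 + a)
Z(I, -529) - t(131) = -529*(2 - 314) - (-126 + 131² - 259*131) = -529*(-312) - (-126 + 17161 - 33929) = 165048 - 1*(-16894) = 165048 + 16894 = 181942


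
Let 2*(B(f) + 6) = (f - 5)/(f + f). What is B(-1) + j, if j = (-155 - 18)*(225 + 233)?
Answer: -158477/2 ≈ -79239.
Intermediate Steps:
B(f) = -6 + (-5 + f)/(4*f) (B(f) = -6 + ((f - 5)/(f + f))/2 = -6 + ((-5 + f)/((2*f)))/2 = -6 + ((-5 + f)*(1/(2*f)))/2 = -6 + ((-5 + f)/(2*f))/2 = -6 + (-5 + f)/(4*f))
j = -79234 (j = -173*458 = -79234)
B(-1) + j = (1/4)*(-5 - 23*(-1))/(-1) - 79234 = (1/4)*(-1)*(-5 + 23) - 79234 = (1/4)*(-1)*18 - 79234 = -9/2 - 79234 = -158477/2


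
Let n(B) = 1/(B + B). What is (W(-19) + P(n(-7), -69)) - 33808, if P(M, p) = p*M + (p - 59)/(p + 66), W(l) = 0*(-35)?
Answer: -1417937/42 ≈ -33760.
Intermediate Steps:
n(B) = 1/(2*B)
W(l) = 0
P(M, p) = M*p + (-59 + p)/(66 + p)
(W(-19) + P(n(-7), -69)) - 33808 = (0 + (-59 - 69 + ((½)/(-7))*(-69)² + 66*((½)/(-7))*(-69))/(66 - 69)) - 33808 = (0 + (-59 - 69 + ((½)*(-⅐))*4761 + 66*((½)*(-⅐))*(-69))/(-3)) - 33808 = (0 - (-59 - 69 - 1/14*4761 + 66*(-1/14)*(-69))/3) - 33808 = (0 - (-59 - 69 - 4761/14 + 2277/7)/3) - 33808 = (0 - ⅓*(-1999/14)) - 33808 = (0 + 1999/42) - 33808 = 1999/42 - 33808 = -1417937/42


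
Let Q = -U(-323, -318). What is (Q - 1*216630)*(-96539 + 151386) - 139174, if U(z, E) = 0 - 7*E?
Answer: -12003734206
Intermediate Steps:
U(z, E) = -7*E
Q = -2226 (Q = -(-7)*(-318) = -1*2226 = -2226)
(Q - 1*216630)*(-96539 + 151386) - 139174 = (-2226 - 1*216630)*(-96539 + 151386) - 139174 = (-2226 - 216630)*54847 - 139174 = -218856*54847 - 139174 = -12003595032 - 139174 = -12003734206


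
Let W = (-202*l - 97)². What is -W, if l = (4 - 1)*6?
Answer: -13935289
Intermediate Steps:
l = 18 (l = 3*6 = 18)
W = 13935289 (W = (-202*18 - 97)² = (-3636 - 97)² = (-3733)² = 13935289)
-W = -1*13935289 = -13935289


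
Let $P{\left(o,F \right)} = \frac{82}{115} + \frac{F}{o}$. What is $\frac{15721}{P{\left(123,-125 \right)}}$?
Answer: $- \frac{222373545}{4289} \approx -51847.0$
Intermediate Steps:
$P{\left(o,F \right)} = \frac{82}{115} + \frac{F}{o}$ ($P{\left(o,F \right)} = 82 \cdot \frac{1}{115} + \frac{F}{o} = \frac{82}{115} + \frac{F}{o}$)
$\frac{15721}{P{\left(123,-125 \right)}} = \frac{15721}{\frac{82}{115} - \frac{125}{123}} = \frac{15721}{- \frac{4289}{14145}} = 15721 \left(- \frac{14145}{4289}\right) = - \frac{222373545}{4289}$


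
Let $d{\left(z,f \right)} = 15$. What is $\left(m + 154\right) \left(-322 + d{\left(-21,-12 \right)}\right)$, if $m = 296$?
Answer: $-138150$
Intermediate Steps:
$\left(m + 154\right) \left(-322 + d{\left(-21,-12 \right)}\right) = \left(296 + 154\right) \left(-322 + 15\right) = 450 \left(-307\right) = -138150$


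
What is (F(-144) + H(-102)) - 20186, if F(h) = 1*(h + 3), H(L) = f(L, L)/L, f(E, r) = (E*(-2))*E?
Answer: -20123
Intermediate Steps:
f(E, r) = -2*E² (f(E, r) = (-2*E)*E = -2*E²)
H(L) = -2*L (H(L) = (-2*L²)/L = -2*L)
F(h) = 3 + h (F(h) = 1*(3 + h) = 3 + h)
(F(-144) + H(-102)) - 20186 = ((3 - 144) - 2*(-102)) - 20186 = (-141 + 204) - 20186 = 63 - 20186 = -20123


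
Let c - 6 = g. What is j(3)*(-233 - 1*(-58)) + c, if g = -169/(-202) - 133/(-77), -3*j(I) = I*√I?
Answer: 19029/2222 + 175*√3 ≈ 311.67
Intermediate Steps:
j(I) = -I^(3/2)/3 (j(I) = -I*√I/3 = -I^(3/2)/3)
g = 5697/2222 (g = -169*(-1/202) - 133*(-1/77) = 169/202 + 19/11 = 5697/2222 ≈ 2.5639)
c = 19029/2222 (c = 6 + 5697/2222 = 19029/2222 ≈ 8.5639)
j(3)*(-233 - 1*(-58)) + c = (-√3)*(-233 - 1*(-58)) + 19029/2222 = (-√3)*(-233 + 58) + 19029/2222 = -√3*(-175) + 19029/2222 = 175*√3 + 19029/2222 = 19029/2222 + 175*√3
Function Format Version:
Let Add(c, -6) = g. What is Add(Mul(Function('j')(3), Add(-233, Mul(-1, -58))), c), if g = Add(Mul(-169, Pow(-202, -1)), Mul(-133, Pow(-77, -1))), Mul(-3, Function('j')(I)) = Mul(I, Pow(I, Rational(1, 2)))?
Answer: Add(Rational(19029, 2222), Mul(175, Pow(3, Rational(1, 2)))) ≈ 311.67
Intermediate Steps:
Function('j')(I) = Mul(Rational(-1, 3), Pow(I, Rational(3, 2))) (Function('j')(I) = Mul(Rational(-1, 3), Mul(I, Pow(I, Rational(1, 2)))) = Mul(Rational(-1, 3), Pow(I, Rational(3, 2))))
g = Rational(5697, 2222) (g = Add(Mul(-169, Rational(-1, 202)), Mul(-133, Rational(-1, 77))) = Add(Rational(169, 202), Rational(19, 11)) = Rational(5697, 2222) ≈ 2.5639)
c = Rational(19029, 2222) (c = Add(6, Rational(5697, 2222)) = Rational(19029, 2222) ≈ 8.5639)
Add(Mul(Function('j')(3), Add(-233, Mul(-1, -58))), c) = Add(Mul(Mul(Rational(-1, 3), Pow(3, Rational(3, 2))), Add(-233, Mul(-1, -58))), Rational(19029, 2222)) = Add(Mul(Mul(Rational(-1, 3), Mul(3, Pow(3, Rational(1, 2)))), Add(-233, 58)), Rational(19029, 2222)) = Add(Mul(Mul(-1, Pow(3, Rational(1, 2))), -175), Rational(19029, 2222)) = Add(Mul(175, Pow(3, Rational(1, 2))), Rational(19029, 2222)) = Add(Rational(19029, 2222), Mul(175, Pow(3, Rational(1, 2))))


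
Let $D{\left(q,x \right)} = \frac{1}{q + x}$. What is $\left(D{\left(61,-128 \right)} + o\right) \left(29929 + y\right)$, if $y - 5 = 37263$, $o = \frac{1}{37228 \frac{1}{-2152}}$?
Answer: $- \frac{3047585541}{623569} \approx -4887.3$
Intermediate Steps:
$o = - \frac{538}{9307}$ ($o = \frac{1}{37228 \left(- \frac{1}{2152}\right)} = \frac{1}{- \frac{9307}{538}} = - \frac{538}{9307} \approx -0.057806$)
$y = 37268$ ($y = 5 + 37263 = 37268$)
$\left(D{\left(61,-128 \right)} + o\right) \left(29929 + y\right) = \left(\frac{1}{61 - 128} - \frac{538}{9307}\right) \left(29929 + 37268\right) = \left(\frac{1}{-67} - \frac{538}{9307}\right) 67197 = \left(- \frac{1}{67} - \frac{538}{9307}\right) 67197 = \left(- \frac{45353}{623569}\right) 67197 = - \frac{3047585541}{623569}$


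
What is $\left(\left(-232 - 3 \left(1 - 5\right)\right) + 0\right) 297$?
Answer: $-65340$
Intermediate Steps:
$\left(\left(-232 - 3 \left(1 - 5\right)\right) + 0\right) 297 = \left(\left(-232 - -12\right) + 0\right) 297 = \left(\left(-232 + 12\right) + 0\right) 297 = \left(-220 + 0\right) 297 = \left(-220\right) 297 = -65340$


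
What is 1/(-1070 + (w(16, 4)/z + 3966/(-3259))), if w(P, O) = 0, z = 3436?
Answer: -3259/3491096 ≈ -0.00093352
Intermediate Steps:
1/(-1070 + (w(16, 4)/z + 3966/(-3259))) = 1/(-1070 + (0/3436 + 3966/(-3259))) = 1/(-1070 + (0*(1/3436) + 3966*(-1/3259))) = 1/(-1070 + (0 - 3966/3259)) = 1/(-1070 - 3966/3259) = 1/(-3491096/3259) = -3259/3491096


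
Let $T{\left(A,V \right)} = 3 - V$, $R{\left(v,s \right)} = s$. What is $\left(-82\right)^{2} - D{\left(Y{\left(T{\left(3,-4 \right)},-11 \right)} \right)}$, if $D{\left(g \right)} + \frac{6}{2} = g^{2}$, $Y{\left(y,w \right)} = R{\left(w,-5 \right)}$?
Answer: $6702$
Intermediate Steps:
$Y{\left(y,w \right)} = -5$
$D{\left(g \right)} = -3 + g^{2}$
$\left(-82\right)^{2} - D{\left(Y{\left(T{\left(3,-4 \right)},-11 \right)} \right)} = \left(-82\right)^{2} - \left(-3 + \left(-5\right)^{2}\right) = 6724 - \left(-3 + 25\right) = 6724 - 22 = 6702$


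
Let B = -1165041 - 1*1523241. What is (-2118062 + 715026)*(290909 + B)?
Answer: 3363600624428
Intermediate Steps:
B = -2688282 (B = -1165041 - 1523241 = -2688282)
(-2118062 + 715026)*(290909 + B) = (-2118062 + 715026)*(290909 - 2688282) = -1403036*(-2397373) = 3363600624428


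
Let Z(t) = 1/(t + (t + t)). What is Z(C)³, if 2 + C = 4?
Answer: 1/216 ≈ 0.0046296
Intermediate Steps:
C = 2 (C = -2 + 4 = 2)
Z(t) = 1/(3*t) (Z(t) = 1/(t + 2*t) = 1/(3*t))
Z(C)³ = ((⅓)/2)³ = ((⅓)*(½))³ = (⅙)³ = 1/216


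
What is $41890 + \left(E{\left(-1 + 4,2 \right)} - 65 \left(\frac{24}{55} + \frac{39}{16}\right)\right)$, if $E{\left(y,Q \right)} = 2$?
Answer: $\frac{7340115}{176} \approx 41705.0$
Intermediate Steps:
$41890 + \left(E{\left(-1 + 4,2 \right)} - 65 \left(\frac{24}{55} + \frac{39}{16}\right)\right) = 41890 + \left(2 - 65 \left(\frac{24}{55} + \frac{39}{16}\right)\right) = 41890 + \left(2 - \frac{32877}{176}\right) = 41890 - \frac{32525}{176} = \frac{7340115}{176}$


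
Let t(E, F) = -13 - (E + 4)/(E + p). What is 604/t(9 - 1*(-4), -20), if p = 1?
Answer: -8456/199 ≈ -42.492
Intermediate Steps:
t(E, F) = -13 - (4 + E)/(1 + E) (t(E, F) = -13 - (E + 4)/(E + 1) = -13 - (4 + E)/(1 + E))
604/t(9 - 1*(-4), -20) = 604/(((-17 - 14*(9 - 1*(-4)))/(1 + (9 - 1*(-4))))) = 604/(((-17 - 14*(9 + 4))/(1 + (9 + 4)))) = 604/(((-17 - 14*13)/(1 + 13))) = 604/(((-17 - 182)/14)) = 604/(((1/14)*(-199))) = 604/(-199/14) = 604*(-14/199) = -8456/199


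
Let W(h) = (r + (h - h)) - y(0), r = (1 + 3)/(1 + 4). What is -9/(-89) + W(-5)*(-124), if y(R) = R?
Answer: -44099/445 ≈ -99.099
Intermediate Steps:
r = ⅘ (r = 4/5 = 4*(⅕) = ⅘ ≈ 0.80000)
W(h) = ⅘ (W(h) = (⅘ + (h - h)) - 1*0 = (⅘ + 0) + 0 = ⅘ + 0 = ⅘)
-9/(-89) + W(-5)*(-124) = -9/(-89) + (⅘)*(-124) = -9*(-1/89) - 496/5 = 9/89 - 496/5 = -44099/445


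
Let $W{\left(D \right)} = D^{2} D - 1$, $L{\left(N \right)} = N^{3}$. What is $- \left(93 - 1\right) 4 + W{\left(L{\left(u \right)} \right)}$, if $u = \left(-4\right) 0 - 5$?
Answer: $-1953494$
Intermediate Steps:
$u = -5$ ($u = 0 - 5 = -5$)
$W{\left(D \right)} = -1 + D^{3}$ ($W{\left(D \right)} = D^{3} - 1 = -1 + D^{3}$)
$- \left(93 - 1\right) 4 + W{\left(L{\left(u \right)} \right)} = - \left(93 - 1\right) 4 + \left(-1 + \left(\left(-5\right)^{3}\right)^{3}\right) = - 92 \cdot 4 + \left(-1 + \left(-125\right)^{3}\right) = \left(-1\right) 368 - 1953126 = -368 - 1953126 = -1953494$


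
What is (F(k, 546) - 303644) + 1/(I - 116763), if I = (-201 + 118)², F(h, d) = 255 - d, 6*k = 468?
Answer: -33394554191/109874 ≈ -3.0394e+5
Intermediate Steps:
k = 78 (k = (⅙)*468 = 78)
I = 6889 (I = (-83)² = 6889)
(F(k, 546) - 303644) + 1/(I - 116763) = ((255 - 1*546) - 303644) + 1/(6889 - 116763) = ((255 - 546) - 303644) + 1/(-109874) = (-291 - 303644) - 1/109874 = -303935 - 1/109874 = -33394554191/109874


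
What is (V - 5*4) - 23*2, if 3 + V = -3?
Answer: -72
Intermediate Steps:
V = -6 (V = -3 - 3 = -6)
(V - 5*4) - 23*2 = (-6 - 5*4) - 23*2 = (-6 - 1*20) - 46 = (-6 - 20) - 46 = -26 - 46 = -72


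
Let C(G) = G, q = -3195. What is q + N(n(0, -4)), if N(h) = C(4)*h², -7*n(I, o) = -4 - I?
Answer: -156491/49 ≈ -3193.7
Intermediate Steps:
n(I, o) = 4/7 + I/7 (n(I, o) = -(-4 - I)/7 = 4/7 + I/7)
N(h) = 4*h²
q + N(n(0, -4)) = -3195 + 4*(4/7 + (⅐)*0)² = -3195 + 4*(4/7 + 0)² = -3195 + 4*(4/7)² = -3195 + 4*(16/49) = -3195 + 64/49 = -156491/49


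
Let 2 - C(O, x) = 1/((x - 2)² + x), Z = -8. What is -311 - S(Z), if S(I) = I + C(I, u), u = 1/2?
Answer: -3351/11 ≈ -304.64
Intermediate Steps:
u = ½ (u = 1*(½) = ½ ≈ 0.50000)
C(O, x) = 2 - 1/(x + (-2 + x)²) (C(O, x) = 2 - 1/((x - 2)² + x) = 2 - 1/((-2 + x)² + x) = 2 - 1/(x + (-2 + x)²))
S(I) = 18/11 + I (S(I) = I + (-1 + 2*(½) + 2*(-2 + ½)²)/(½ + (-2 + ½)²) = I + (-1 + 1 + 2*(-3/2)²)/(½ + (-3/2)²) = I + (-1 + 1 + 2*(9/4))/(½ + 9/4) = I + (-1 + 1 + 9/2)/(11/4) = I + (4/11)*(9/2) = I + 18/11 = 18/11 + I)
-311 - S(Z) = -311 - (18/11 - 8) = -311 - 1*(-70/11) = -311 + 70/11 = -3351/11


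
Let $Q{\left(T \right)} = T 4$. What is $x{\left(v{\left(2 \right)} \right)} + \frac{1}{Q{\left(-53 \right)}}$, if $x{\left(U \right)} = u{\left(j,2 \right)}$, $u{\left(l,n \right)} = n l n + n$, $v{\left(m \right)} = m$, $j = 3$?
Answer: $\frac{2967}{212} \approx 13.995$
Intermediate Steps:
$u{\left(l,n \right)} = n + l n^{2}$ ($u{\left(l,n \right)} = l n n + n = l n^{2} + n = n + l n^{2}$)
$x{\left(U \right)} = 14$ ($x{\left(U \right)} = 2 \left(1 + 3 \cdot 2\right) = 2 \left(1 + 6\right) = 2 \cdot 7 = 14$)
$Q{\left(T \right)} = 4 T$
$x{\left(v{\left(2 \right)} \right)} + \frac{1}{Q{\left(-53 \right)}} = 14 + \frac{1}{4 \left(-53\right)} = 14 + \frac{1}{-212} = 14 - \frac{1}{212} = \frac{2967}{212}$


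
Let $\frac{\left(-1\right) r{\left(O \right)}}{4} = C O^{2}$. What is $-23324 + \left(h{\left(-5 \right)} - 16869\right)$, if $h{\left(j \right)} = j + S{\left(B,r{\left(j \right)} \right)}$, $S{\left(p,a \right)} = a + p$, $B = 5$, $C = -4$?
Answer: $-39793$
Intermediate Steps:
$r{\left(O \right)} = 16 O^{2}$ ($r{\left(O \right)} = - 4 \left(- 4 O^{2}\right) = 16 O^{2}$)
$h{\left(j \right)} = 5 + j + 16 j^{2}$ ($h{\left(j \right)} = j + \left(16 j^{2} + 5\right) = j + \left(5 + 16 j^{2}\right) = 5 + j + 16 j^{2}$)
$-23324 + \left(h{\left(-5 \right)} - 16869\right) = -23324 + \left(\left(5 - 5 + 16 \left(-5\right)^{2}\right) - 16869\right) = -23324 + \left(\left(5 - 5 + 16 \cdot 25\right) - 16869\right) = -23324 + \left(\left(5 - 5 + 400\right) - 16869\right) = -23324 + \left(400 - 16869\right) = -23324 - 16469 = -39793$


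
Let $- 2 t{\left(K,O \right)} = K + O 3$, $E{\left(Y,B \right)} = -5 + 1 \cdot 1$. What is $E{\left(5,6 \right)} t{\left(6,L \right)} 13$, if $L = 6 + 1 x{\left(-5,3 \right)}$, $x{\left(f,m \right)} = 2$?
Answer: $780$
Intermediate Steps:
$E{\left(Y,B \right)} = -4$ ($E{\left(Y,B \right)} = -5 + 1 = -4$)
$L = 8$ ($L = 6 + 1 \cdot 2 = 6 + 2 = 8$)
$t{\left(K,O \right)} = - \frac{3 O}{2} - \frac{K}{2}$ ($t{\left(K,O \right)} = - \frac{K + O 3}{2} = - \frac{K + 3 O}{2} = - \frac{3 O}{2} - \frac{K}{2}$)
$E{\left(5,6 \right)} t{\left(6,L \right)} 13 = - 4 \left(\left(- \frac{3}{2}\right) 8 - 3\right) 13 = - 4 \left(-12 - 3\right) 13 = \left(-4\right) \left(-15\right) 13 = 60 \cdot 13 = 780$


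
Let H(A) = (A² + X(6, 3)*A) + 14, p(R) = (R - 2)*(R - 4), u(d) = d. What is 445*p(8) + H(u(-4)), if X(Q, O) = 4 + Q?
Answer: 10670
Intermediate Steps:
p(R) = (-4 + R)*(-2 + R) (p(R) = (-2 + R)*(-4 + R) = (-4 + R)*(-2 + R))
H(A) = 14 + A² + 10*A (H(A) = (A² + (4 + 6)*A) + 14 = (A² + 10*A) + 14 = 14 + A² + 10*A)
445*p(8) + H(u(-4)) = 445*(8 + 8² - 6*8) + (14 + (-4)² + 10*(-4)) = 445*(8 + 64 - 48) + (14 + 16 - 40) = 445*24 - 10 = 10680 - 10 = 10670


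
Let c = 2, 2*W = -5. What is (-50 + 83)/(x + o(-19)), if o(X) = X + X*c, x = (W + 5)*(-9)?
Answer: -22/53 ≈ -0.41509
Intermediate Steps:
W = -5/2 (W = (1/2)*(-5) = -5/2 ≈ -2.5000)
x = -45/2 (x = (-5/2 + 5)*(-9) = (5/2)*(-9) = -45/2 ≈ -22.500)
o(X) = 3*X (o(X) = X + X*2 = X + 2*X = 3*X)
(-50 + 83)/(x + o(-19)) = (-50 + 83)/(-45/2 + 3*(-19)) = 33/(-45/2 - 57) = 33/(-159/2) = 33*(-2/159) = -22/53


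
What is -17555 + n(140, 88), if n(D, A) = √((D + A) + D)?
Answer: -17555 + 4*√23 ≈ -17536.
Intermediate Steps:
n(D, A) = √(A + 2*D) (n(D, A) = √((A + D) + D) = √(A + 2*D))
-17555 + n(140, 88) = -17555 + √(88 + 2*140) = -17555 + √(88 + 280) = -17555 + √368 = -17555 + 4*√23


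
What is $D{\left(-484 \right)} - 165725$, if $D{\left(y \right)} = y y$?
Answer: $68531$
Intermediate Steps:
$D{\left(y \right)} = y^{2}$
$D{\left(-484 \right)} - 165725 = \left(-484\right)^{2} - 165725 = 234256 - 165725 = 68531$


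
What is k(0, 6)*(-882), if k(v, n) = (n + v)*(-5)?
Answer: 26460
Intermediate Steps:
k(v, n) = -5*n - 5*v
k(0, 6)*(-882) = (-5*6 - 5*0)*(-882) = (-30 + 0)*(-882) = -30*(-882) = 26460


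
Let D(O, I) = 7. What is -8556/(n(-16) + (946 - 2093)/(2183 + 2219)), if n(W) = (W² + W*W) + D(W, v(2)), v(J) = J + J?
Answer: -1214952/73661 ≈ -16.494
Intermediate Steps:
v(J) = 2*J
n(W) = 7 + 2*W² (n(W) = (W² + W*W) + 7 = (W² + W²) + 7 = 2*W² + 7 = 7 + 2*W²)
-8556/(n(-16) + (946 - 2093)/(2183 + 2219)) = -8556/((7 + 2*(-16)²) + (946 - 2093)/(2183 + 2219)) = -8556/((7 + 2*256) - 1147/4402) = -8556/((7 + 512) - 1147*1/4402) = -8556/(519 - 37/142) = -8556/73661/142 = -8556*142/73661 = -1214952/73661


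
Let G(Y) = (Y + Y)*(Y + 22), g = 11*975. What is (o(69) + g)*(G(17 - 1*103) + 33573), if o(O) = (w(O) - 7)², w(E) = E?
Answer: 649500589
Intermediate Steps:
g = 10725
o(O) = (-7 + O)² (o(O) = (O - 7)² = (-7 + O)²)
G(Y) = 2*Y*(22 + Y) (G(Y) = (2*Y)*(22 + Y) = 2*Y*(22 + Y))
(o(69) + g)*(G(17 - 1*103) + 33573) = ((-7 + 69)² + 10725)*(2*(17 - 1*103)*(22 + (17 - 1*103)) + 33573) = (62² + 10725)*(2*(17 - 103)*(22 + (17 - 103)) + 33573) = (3844 + 10725)*(2*(-86)*(22 - 86) + 33573) = 14569*(2*(-86)*(-64) + 33573) = 14569*(11008 + 33573) = 14569*44581 = 649500589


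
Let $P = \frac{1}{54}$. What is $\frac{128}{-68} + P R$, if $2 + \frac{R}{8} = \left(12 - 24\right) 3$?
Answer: $- \frac{3448}{459} \approx -7.512$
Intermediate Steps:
$P = \frac{1}{54} \approx 0.018519$
$R = -304$ ($R = -16 + 8 \left(12 - 24\right) 3 = -16 + 8 \left(\left(-12\right) 3\right) = -16 + 8 \left(-36\right) = -16 - 288 = -304$)
$\frac{128}{-68} + P R = \frac{128}{-68} + \frac{1}{54} \left(-304\right) = 128 \left(- \frac{1}{68}\right) - \frac{152}{27} = - \frac{32}{17} - \frac{152}{27} = - \frac{3448}{459}$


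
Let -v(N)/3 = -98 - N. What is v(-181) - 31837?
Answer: -32086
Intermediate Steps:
v(N) = 294 + 3*N (v(N) = -3*(-98 - N) = 294 + 3*N)
v(-181) - 31837 = (294 + 3*(-181)) - 31837 = (294 - 543) - 31837 = -249 - 31837 = -32086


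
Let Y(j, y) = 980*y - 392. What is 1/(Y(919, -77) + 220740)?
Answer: 1/144888 ≈ 6.9019e-6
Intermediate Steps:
Y(j, y) = -392 + 980*y
1/(Y(919, -77) + 220740) = 1/((-392 + 980*(-77)) + 220740) = 1/((-392 - 75460) + 220740) = 1/(-75852 + 220740) = 1/144888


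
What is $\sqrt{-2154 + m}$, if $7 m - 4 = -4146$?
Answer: $\frac{62 i \sqrt{35}}{7} \approx 52.4 i$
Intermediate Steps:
$m = - \frac{4142}{7}$ ($m = \frac{4}{7} + \frac{1}{7} \left(-4146\right) = \frac{4}{7} - \frac{4146}{7} = - \frac{4142}{7} \approx -591.71$)
$\sqrt{-2154 + m} = \sqrt{-2154 - \frac{4142}{7}} = \sqrt{- \frac{19220}{7}} = \frac{62 i \sqrt{35}}{7}$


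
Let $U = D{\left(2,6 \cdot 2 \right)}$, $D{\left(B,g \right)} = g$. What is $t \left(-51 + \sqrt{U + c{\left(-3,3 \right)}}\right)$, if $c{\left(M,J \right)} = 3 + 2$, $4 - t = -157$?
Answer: $-8211 + 161 \sqrt{17} \approx -7547.2$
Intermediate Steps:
$t = 161$ ($t = 4 - -157 = 4 + 157 = 161$)
$c{\left(M,J \right)} = 5$
$U = 12$ ($U = 6 \cdot 2 = 12$)
$t \left(-51 + \sqrt{U + c{\left(-3,3 \right)}}\right) = 161 \left(-51 + \sqrt{12 + 5}\right) = 161 \left(-51 + \sqrt{17}\right) = -8211 + 161 \sqrt{17}$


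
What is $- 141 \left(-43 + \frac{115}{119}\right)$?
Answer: $\frac{705282}{119} \approx 5926.7$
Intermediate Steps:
$- 141 \left(-43 + \frac{115}{119}\right) = \left(-141\right) \left(- \frac{5002}{119}\right) = \frac{705282}{119}$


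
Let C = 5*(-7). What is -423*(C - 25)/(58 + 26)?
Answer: 2115/7 ≈ 302.14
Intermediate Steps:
C = -35
-423*(C - 25)/(58 + 26) = -423*(-35 - 25)/(58 + 26) = -(-25380)/84 = -423*(-5/7) = 2115/7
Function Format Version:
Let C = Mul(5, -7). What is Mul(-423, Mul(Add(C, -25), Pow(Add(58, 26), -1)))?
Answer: Rational(2115, 7) ≈ 302.14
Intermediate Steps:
C = -35
Mul(-423, Mul(Add(C, -25), Pow(Add(58, 26), -1))) = Mul(-423, Mul(Add(-35, -25), Pow(Add(58, 26), -1))) = Mul(-423, Mul(-60, Pow(84, -1))) = Mul(-423, Mul(-60, Rational(1, 84))) = Mul(-423, Rational(-5, 7)) = Rational(2115, 7)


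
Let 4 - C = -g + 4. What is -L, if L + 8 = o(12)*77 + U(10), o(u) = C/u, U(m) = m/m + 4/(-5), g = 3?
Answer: -229/20 ≈ -11.450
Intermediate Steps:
C = 3 (C = 4 - (-1*3 + 4) = 4 - (-3 + 4) = 4 - 1*1 = 4 - 1 = 3)
U(m) = ⅕ (U(m) = 1 + 4*(-⅕) = 1 - ⅘ = ⅕)
o(u) = 3/u
L = 229/20 (L = -8 + ((3/12)*77 + ⅕) = -8 + ((3*(1/12))*77 + ⅕) = -8 + ((¼)*77 + ⅕) = -8 + (77/4 + ⅕) = -8 + 389/20 = 229/20 ≈ 11.450)
-L = -1*229/20 = -229/20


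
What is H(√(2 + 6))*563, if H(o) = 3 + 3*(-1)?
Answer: 0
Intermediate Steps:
H(o) = 0 (H(o) = 3 - 3 = 0)
H(√(2 + 6))*563 = 0*563 = 0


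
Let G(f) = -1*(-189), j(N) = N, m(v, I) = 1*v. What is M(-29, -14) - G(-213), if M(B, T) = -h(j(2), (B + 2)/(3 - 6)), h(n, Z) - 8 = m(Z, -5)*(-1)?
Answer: -188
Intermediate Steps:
m(v, I) = v
G(f) = 189
h(n, Z) = 8 - Z (h(n, Z) = 8 + Z*(-1) = 8 - Z)
M(B, T) = -26/3 - B/3 (M(B, T) = -(8 - (B + 2)/(3 - 6)) = -(8 - (2 + B)/(-3)) = -(8 - (2 + B)*(-1)/3) = -(8 - (-2/3 - B/3)) = -(8 + (2/3 + B/3)) = -(26/3 + B/3) = -26/3 - B/3)
M(-29, -14) - G(-213) = (-26/3 - 1/3*(-29)) - 1*189 = (-26/3 + 29/3) - 189 = 1 - 189 = -188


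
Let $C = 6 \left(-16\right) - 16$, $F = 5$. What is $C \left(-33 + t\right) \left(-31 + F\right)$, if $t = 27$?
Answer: $-17472$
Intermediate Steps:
$C = -112$ ($C = -96 - 16 = -112$)
$C \left(-33 + t\right) \left(-31 + F\right) = - 112 \left(-33 + 27\right) \left(-31 + 5\right) = - 112 \left(\left(-6\right) \left(-26\right)\right) = \left(-112\right) 156 = -17472$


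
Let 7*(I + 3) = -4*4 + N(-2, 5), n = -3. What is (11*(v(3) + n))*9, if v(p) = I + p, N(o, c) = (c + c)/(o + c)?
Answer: -3333/7 ≈ -476.14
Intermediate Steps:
N(o, c) = 2*c/(c + o) (N(o, c) = (2*c)/(c + o) = 2*c/(c + o))
I = -101/21 (I = -3 + (-4*4 + 2*5/(5 - 2))/7 = -3 + (-16 + 2*5/3)/7 = -3 + (-16 + 2*5*(⅓))/7 = -3 + (-16 + 10/3)/7 = -3 + (⅐)*(-38/3) = -3 - 38/21 = -101/21 ≈ -4.8095)
v(p) = -101/21 + p
(11*(v(3) + n))*9 = (11*((-101/21 + 3) - 3))*9 = (11*(-38/21 - 3))*9 = (11*(-101/21))*9 = -1111/21*9 = -3333/7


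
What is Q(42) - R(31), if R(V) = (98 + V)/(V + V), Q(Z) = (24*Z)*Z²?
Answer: 110242815/62 ≈ 1.7781e+6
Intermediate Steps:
Q(Z) = 24*Z³
R(V) = (98 + V)/(2*V) (R(V) = (98 + V)/((2*V)) = (98 + V)*(1/(2*V)) = (98 + V)/(2*V))
Q(42) - R(31) = 24*42³ - (98 + 31)/(2*31) = 24*74088 - 129/(2*31) = 1778112 - 1*129/62 = 1778112 - 129/62 = 110242815/62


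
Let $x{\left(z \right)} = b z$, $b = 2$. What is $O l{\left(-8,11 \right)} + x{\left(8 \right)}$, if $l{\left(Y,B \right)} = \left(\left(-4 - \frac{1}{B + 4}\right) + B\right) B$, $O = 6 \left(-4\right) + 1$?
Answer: $- \frac{26072}{15} \approx -1738.1$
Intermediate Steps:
$O = -23$ ($O = -24 + 1 = -23$)
$l{\left(Y,B \right)} = B \left(-4 + B - \frac{1}{4 + B}\right)$ ($l{\left(Y,B \right)} = \left(\left(-4 - \frac{1}{4 + B}\right) + B\right) B = \left(-4 + B - \frac{1}{4 + B}\right) B = B \left(-4 + B - \frac{1}{4 + B}\right)$)
$x{\left(z \right)} = 2 z$
$O l{\left(-8,11 \right)} + x{\left(8 \right)} = - 23 \frac{11 \left(-17 + 11^{2}\right)}{4 + 11} + 2 \cdot 8 = - 23 \frac{11 \left(-17 + 121\right)}{15} + 16 = - 23 \cdot 11 \cdot \frac{1}{15} \cdot 104 + 16 = \left(-23\right) \frac{1144}{15} + 16 = - \frac{26312}{15} + 16 = - \frac{26072}{15}$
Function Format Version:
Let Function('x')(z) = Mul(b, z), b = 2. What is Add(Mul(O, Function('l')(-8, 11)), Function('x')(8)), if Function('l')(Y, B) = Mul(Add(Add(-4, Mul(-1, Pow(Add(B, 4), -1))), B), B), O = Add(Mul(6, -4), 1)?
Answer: Rational(-26072, 15) ≈ -1738.1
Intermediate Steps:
O = -23 (O = Add(-24, 1) = -23)
Function('l')(Y, B) = Mul(B, Add(-4, B, Mul(-1, Pow(Add(4, B), -1)))) (Function('l')(Y, B) = Mul(Add(Add(-4, Mul(-1, Pow(Add(4, B), -1))), B), B) = Mul(Add(-4, B, Mul(-1, Pow(Add(4, B), -1))), B) = Mul(B, Add(-4, B, Mul(-1, Pow(Add(4, B), -1)))))
Function('x')(z) = Mul(2, z)
Add(Mul(O, Function('l')(-8, 11)), Function('x')(8)) = Add(Mul(-23, Mul(11, Pow(Add(4, 11), -1), Add(-17, Pow(11, 2)))), Mul(2, 8)) = Add(Mul(-23, Mul(11, Pow(15, -1), Add(-17, 121))), 16) = Add(Mul(-23, Mul(11, Rational(1, 15), 104)), 16) = Add(Mul(-23, Rational(1144, 15)), 16) = Add(Rational(-26312, 15), 16) = Rational(-26072, 15)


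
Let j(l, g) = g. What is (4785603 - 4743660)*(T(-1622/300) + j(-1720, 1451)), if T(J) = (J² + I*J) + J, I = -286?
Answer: 950365060051/7500 ≈ 1.2672e+8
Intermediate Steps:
T(J) = J² - 285*J (T(J) = (J² - 286*J) + J = J² - 285*J)
(4785603 - 4743660)*(T(-1622/300) + j(-1720, 1451)) = (4785603 - 4743660)*((-1622/300)*(-285 - 1622/300) + 1451) = 41943*((-1622*1/300)*(-285 - 1622*1/300) + 1451) = 41943*(-811*(-285 - 811/150)/150 + 1451) = 41943*(-811/150*(-43561/150) + 1451) = 41943*(35327971/22500 + 1451) = 41943*(67975471/22500) = 950365060051/7500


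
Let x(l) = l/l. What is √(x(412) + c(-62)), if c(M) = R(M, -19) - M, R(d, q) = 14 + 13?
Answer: 3*√10 ≈ 9.4868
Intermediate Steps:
R(d, q) = 27
c(M) = 27 - M
x(l) = 1
√(x(412) + c(-62)) = √(1 + (27 - 1*(-62))) = √(1 + (27 + 62)) = √(1 + 89) = √90 = 3*√10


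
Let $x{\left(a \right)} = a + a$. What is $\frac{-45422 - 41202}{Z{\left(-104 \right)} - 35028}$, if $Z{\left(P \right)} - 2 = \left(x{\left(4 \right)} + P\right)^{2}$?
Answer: $\frac{43312}{12905} \approx 3.3562$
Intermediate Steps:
$x{\left(a \right)} = 2 a$
$Z{\left(P \right)} = 2 + \left(8 + P\right)^{2}$ ($Z{\left(P \right)} = 2 + \left(2 \cdot 4 + P\right)^{2} = 2 + \left(8 + P\right)^{2}$)
$\frac{-45422 - 41202}{Z{\left(-104 \right)} - 35028} = \frac{-45422 - 41202}{\left(2 + \left(8 - 104\right)^{2}\right) - 35028} = - \frac{86624}{\left(2 + \left(-96\right)^{2}\right) - 35028} = - \frac{86624}{\left(2 + 9216\right) - 35028} = - \frac{86624}{9218 - 35028} = - \frac{86624}{-25810} = \left(-86624\right) \left(- \frac{1}{25810}\right) = \frac{43312}{12905}$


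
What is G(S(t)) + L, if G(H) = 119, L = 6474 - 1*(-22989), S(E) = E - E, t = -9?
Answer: 29582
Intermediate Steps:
S(E) = 0
L = 29463 (L = 6474 + 22989 = 29463)
G(S(t)) + L = 119 + 29463 = 29582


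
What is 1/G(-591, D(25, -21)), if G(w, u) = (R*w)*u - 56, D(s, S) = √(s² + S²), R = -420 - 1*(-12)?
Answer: 7/7747516424776 + 30141*√1066/7747516424776 ≈ 1.2702e-7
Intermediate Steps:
R = -408 (R = -420 + 12 = -408)
D(s, S) = √(S² + s²)
G(w, u) = -56 - 408*u*w (G(w, u) = (-408*w)*u - 56 = -408*u*w - 56 = -56 - 408*u*w)
1/G(-591, D(25, -21)) = 1/(-56 - 408*√((-21)² + 25²)*(-591)) = 1/(-56 - 408*√(441 + 625)*(-591)) = 1/(-56 - 408*√1066*(-591)) = 1/(-56 + 241128*√1066)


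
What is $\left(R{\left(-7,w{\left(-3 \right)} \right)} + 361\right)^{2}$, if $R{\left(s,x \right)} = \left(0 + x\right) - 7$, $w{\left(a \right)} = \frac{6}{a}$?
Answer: $123904$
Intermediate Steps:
$R{\left(s,x \right)} = -7 + x$ ($R{\left(s,x \right)} = x - 7 = -7 + x$)
$\left(R{\left(-7,w{\left(-3 \right)} \right)} + 361\right)^{2} = \left(\left(-7 + \frac{6}{-3}\right) + 361\right)^{2} = \left(\left(-7 + 6 \left(- \frac{1}{3}\right)\right) + 361\right)^{2} = \left(\left(-7 - 2\right) + 361\right)^{2} = \left(-9 + 361\right)^{2} = 352^{2} = 123904$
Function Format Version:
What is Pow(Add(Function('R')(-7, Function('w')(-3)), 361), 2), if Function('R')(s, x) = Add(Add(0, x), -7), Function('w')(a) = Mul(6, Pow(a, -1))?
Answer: 123904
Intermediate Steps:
Function('R')(s, x) = Add(-7, x) (Function('R')(s, x) = Add(x, -7) = Add(-7, x))
Pow(Add(Function('R')(-7, Function('w')(-3)), 361), 2) = Pow(Add(Add(-7, Mul(6, Pow(-3, -1))), 361), 2) = Pow(Add(Add(-7, Mul(6, Rational(-1, 3))), 361), 2) = Pow(Add(Add(-7, -2), 361), 2) = Pow(Add(-9, 361), 2) = Pow(352, 2) = 123904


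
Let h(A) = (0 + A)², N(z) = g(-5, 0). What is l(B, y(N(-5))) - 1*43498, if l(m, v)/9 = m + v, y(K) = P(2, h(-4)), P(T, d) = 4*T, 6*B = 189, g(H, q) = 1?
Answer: -86285/2 ≈ -43143.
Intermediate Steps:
N(z) = 1
B = 63/2 (B = (⅙)*189 = 63/2 ≈ 31.500)
h(A) = A²
y(K) = 8 (y(K) = 4*2 = 8)
l(m, v) = 9*m + 9*v (l(m, v) = 9*(m + v) = 9*m + 9*v)
l(B, y(N(-5))) - 1*43498 = (9*(63/2) + 9*8) - 1*43498 = (567/2 + 72) - 43498 = 711/2 - 43498 = -86285/2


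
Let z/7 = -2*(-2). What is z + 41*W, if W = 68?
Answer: 2816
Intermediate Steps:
z = 28 (z = 7*(-2*(-2)) = 7*4 = 28)
z + 41*W = 28 + 41*68 = 28 + 2788 = 2816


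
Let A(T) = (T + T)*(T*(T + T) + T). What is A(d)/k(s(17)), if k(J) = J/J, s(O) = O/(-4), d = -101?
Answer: -4100802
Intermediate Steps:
s(O) = -O/4 (s(O) = O*(-1/4) = -O/4)
A(T) = 2*T*(T + 2*T**2) (A(T) = (2*T)*(T*(2*T) + T) = (2*T)*(2*T**2 + T) = (2*T)*(T + 2*T**2) = 2*T*(T + 2*T**2))
k(J) = 1
A(d)/k(s(17)) = ((-101)**2*(2 + 4*(-101)))/1 = (10201*(2 - 404))*1 = (10201*(-402))*1 = -4100802*1 = -4100802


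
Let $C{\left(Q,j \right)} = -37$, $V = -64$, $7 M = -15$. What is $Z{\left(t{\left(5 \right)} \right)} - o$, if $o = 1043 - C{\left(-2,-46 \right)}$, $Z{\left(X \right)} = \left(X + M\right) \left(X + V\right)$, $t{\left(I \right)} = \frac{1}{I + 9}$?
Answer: $- \frac{185725}{196} \approx -947.58$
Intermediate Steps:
$M = - \frac{15}{7}$ ($M = \frac{1}{7} \left(-15\right) = - \frac{15}{7} \approx -2.1429$)
$t{\left(I \right)} = \frac{1}{9 + I}$
$Z{\left(X \right)} = \left(-64 + X\right) \left(- \frac{15}{7} + X\right)$ ($Z{\left(X \right)} = \left(X - \frac{15}{7}\right) \left(X - 64\right) = \left(- \frac{15}{7} + X\right) \left(-64 + X\right) = \left(-64 + X\right) \left(- \frac{15}{7} + X\right)$)
$o = 1080$ ($o = 1043 - -37 = 1043 + 37 = 1080$)
$Z{\left(t{\left(5 \right)} \right)} - o = \left(\frac{960}{7} + \left(\frac{1}{9 + 5}\right)^{2} - \frac{463}{7 \left(9 + 5\right)}\right) - 1080 = \left(\frac{960}{7} + \left(\frac{1}{14}\right)^{2} - \frac{463}{7 \cdot 14}\right) - 1080 = \left(\frac{960}{7} + \left(\frac{1}{14}\right)^{2} - \frac{463}{98}\right) - 1080 = \left(\frac{960}{7} + \frac{1}{196} - \frac{463}{98}\right) - 1080 = \frac{25955}{196} - 1080 = - \frac{185725}{196}$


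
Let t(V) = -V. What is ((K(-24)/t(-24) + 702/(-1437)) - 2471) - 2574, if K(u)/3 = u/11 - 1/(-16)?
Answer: -3403017579/674432 ≈ -5045.8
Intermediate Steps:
K(u) = 3/16 + 3*u/11 (K(u) = 3*(u/11 - 1/(-16)) = 3*(u*(1/11) - 1*(-1/16)) = 3*(u/11 + 1/16) = 3*(1/16 + u/11) = 3/16 + 3*u/11)
((K(-24)/t(-24) + 702/(-1437)) - 2471) - 2574 = (((3/16 + (3/11)*(-24))/((-1*(-24))) + 702/(-1437)) - 2471) - 2574 = (((3/16 - 72/11)/24 + 702*(-1/1437)) - 2471) - 2574 = ((-1119/176*1/24 - 234/479) - 2471) - 2574 = ((-373/1408 - 234/479) - 2471) - 2574 = (-508139/674432 - 2471) - 2574 = -1667029611/674432 - 2574 = -3403017579/674432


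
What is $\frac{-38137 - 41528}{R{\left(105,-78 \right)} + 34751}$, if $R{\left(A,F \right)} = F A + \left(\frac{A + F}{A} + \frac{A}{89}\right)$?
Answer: $- \frac{248156475}{82741991} \approx -2.9992$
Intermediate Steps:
$R{\left(A,F \right)} = \frac{A}{89} + A F + \frac{A + F}{A}$ ($R{\left(A,F \right)} = A F + \left(\frac{A + F}{A} + A \frac{1}{89}\right) = A F + \left(\frac{A + F}{A} + \frac{A}{89}\right) = A F + \left(\frac{A}{89} + \frac{A + F}{A}\right) = \frac{A}{89} + A F + \frac{A + F}{A}$)
$\frac{-38137 - 41528}{R{\left(105,-78 \right)} + 34751} = \frac{-38137 - 41528}{\left(1 + \frac{1}{89} \cdot 105 + 105 \left(-78\right) - \frac{78}{105}\right) + 34751} = - \frac{79665}{\left(1 + \frac{105}{89} - 8190 - \frac{26}{35}\right) + 34751} = - \frac{79665}{- \frac{25507374}{3115} + 34751} = - \frac{79665}{\frac{82741991}{3115}} = \left(-79665\right) \frac{3115}{82741991} = - \frac{248156475}{82741991}$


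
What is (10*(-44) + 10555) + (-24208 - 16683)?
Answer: -30776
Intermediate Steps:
(10*(-44) + 10555) + (-24208 - 16683) = (-440 + 10555) - 40891 = 10115 - 40891 = -30776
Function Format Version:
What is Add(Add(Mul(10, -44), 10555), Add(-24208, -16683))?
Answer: -30776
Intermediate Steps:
Add(Add(Mul(10, -44), 10555), Add(-24208, -16683)) = Add(Add(-440, 10555), -40891) = Add(10115, -40891) = -30776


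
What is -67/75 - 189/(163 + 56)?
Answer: -9616/5475 ≈ -1.7563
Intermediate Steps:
-67/75 - 189/(163 + 56) = -67*1/75 - 189/219 = -67/75 - 189*1/219 = -67/75 - 63/73 = -9616/5475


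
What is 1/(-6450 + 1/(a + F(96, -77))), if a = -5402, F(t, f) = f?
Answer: -5479/35339551 ≈ -0.00015504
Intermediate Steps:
1/(-6450 + 1/(a + F(96, -77))) = 1/(-6450 + 1/(-5402 - 77)) = 1/(-6450 + 1/(-5479)) = 1/(-6450 - 1/5479) = 1/(-35339551/5479) = -5479/35339551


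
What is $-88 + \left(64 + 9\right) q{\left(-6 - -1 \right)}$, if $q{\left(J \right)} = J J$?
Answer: $1737$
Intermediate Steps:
$q{\left(J \right)} = J^{2}$
$-88 + \left(64 + 9\right) q{\left(-6 - -1 \right)} = -88 + \left(64 + 9\right) \left(-6 - -1\right)^{2} = -88 + 73 \left(-6 + 1\right)^{2} = -88 + 73 \left(-5\right)^{2} = -88 + 73 \cdot 25 = -88 + 1825 = 1737$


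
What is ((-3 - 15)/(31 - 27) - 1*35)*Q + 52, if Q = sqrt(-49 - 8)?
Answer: 52 - 79*I*sqrt(57)/2 ≈ 52.0 - 298.22*I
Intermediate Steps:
Q = I*sqrt(57) (Q = sqrt(-57) = I*sqrt(57) ≈ 7.5498*I)
((-3 - 15)/(31 - 27) - 1*35)*Q + 52 = ((-3 - 15)/(31 - 27) - 1*35)*(I*sqrt(57)) + 52 = (-18/4 - 35)*(I*sqrt(57)) + 52 = (-18*1/4 - 35)*(I*sqrt(57)) + 52 = (-9/2 - 35)*(I*sqrt(57)) + 52 = -79*I*sqrt(57)/2 + 52 = 52 - 79*I*sqrt(57)/2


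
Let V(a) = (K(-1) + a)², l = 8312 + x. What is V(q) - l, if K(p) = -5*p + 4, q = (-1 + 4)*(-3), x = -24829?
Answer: 16517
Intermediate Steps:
q = -9 (q = 3*(-3) = -9)
K(p) = 4 - 5*p
l = -16517 (l = 8312 - 24829 = -16517)
V(a) = (9 + a)² (V(a) = ((4 - 5*(-1)) + a)² = ((4 + 5) + a)² = (9 + a)²)
V(q) - l = (9 - 9)² - 1*(-16517) = 0² + 16517 = 0 + 16517 = 16517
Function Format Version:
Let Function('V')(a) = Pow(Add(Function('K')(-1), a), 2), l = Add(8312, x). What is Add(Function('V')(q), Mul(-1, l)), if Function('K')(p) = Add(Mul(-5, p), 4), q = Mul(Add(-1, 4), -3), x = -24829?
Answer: 16517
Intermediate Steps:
q = -9 (q = Mul(3, -3) = -9)
Function('K')(p) = Add(4, Mul(-5, p))
l = -16517 (l = Add(8312, -24829) = -16517)
Function('V')(a) = Pow(Add(9, a), 2) (Function('V')(a) = Pow(Add(Add(4, Mul(-5, -1)), a), 2) = Pow(Add(Add(4, 5), a), 2) = Pow(Add(9, a), 2))
Add(Function('V')(q), Mul(-1, l)) = Add(Pow(Add(9, -9), 2), Mul(-1, -16517)) = Add(Pow(0, 2), 16517) = Add(0, 16517) = 16517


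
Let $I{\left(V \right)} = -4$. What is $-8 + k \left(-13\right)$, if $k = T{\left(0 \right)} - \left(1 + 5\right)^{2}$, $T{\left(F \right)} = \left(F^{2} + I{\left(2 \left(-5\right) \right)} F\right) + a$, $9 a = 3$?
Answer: $\frac{1367}{3} \approx 455.67$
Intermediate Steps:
$a = \frac{1}{3}$ ($a = \frac{1}{9} \cdot 3 = \frac{1}{3} \approx 0.33333$)
$T{\left(F \right)} = \frac{1}{3} + F^{2} - 4 F$ ($T{\left(F \right)} = \left(F^{2} - 4 F\right) + \frac{1}{3} = \frac{1}{3} + F^{2} - 4 F$)
$k = - \frac{107}{3}$ ($k = \left(\frac{1}{3} + 0^{2} - 0\right) - \left(1 + 5\right)^{2} = \left(\frac{1}{3} + 0 + 0\right) - 6^{2} = \frac{1}{3} - 36 = - \frac{107}{3} \approx -35.667$)
$-8 + k \left(-13\right) = -8 - - \frac{1391}{3} = -8 + \frac{1391}{3} = \frac{1367}{3}$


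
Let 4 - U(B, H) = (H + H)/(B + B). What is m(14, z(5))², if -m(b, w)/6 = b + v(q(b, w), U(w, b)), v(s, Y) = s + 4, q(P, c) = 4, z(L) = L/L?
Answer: 17424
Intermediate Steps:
U(B, H) = 4 - H/B (U(B, H) = 4 - (H + H)/(B + B) = 4 - 2*H/(2*B) = 4 - 2*H*1/(2*B) = 4 - H/B)
z(L) = 1
v(s, Y) = 4 + s
m(b, w) = -48 - 6*b (m(b, w) = -6*(b + (4 + 4)) = -6*(b + 8) = -6*(8 + b) = -48 - 6*b)
m(14, z(5))² = (-48 - 6*14)² = (-48 - 84)² = (-132)² = 17424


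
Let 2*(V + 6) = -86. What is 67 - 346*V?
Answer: 17021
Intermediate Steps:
V = -49 (V = -6 + (½)*(-86) = -6 - 43 = -49)
67 - 346*V = 67 - 346*(-49) = 67 + 16954 = 17021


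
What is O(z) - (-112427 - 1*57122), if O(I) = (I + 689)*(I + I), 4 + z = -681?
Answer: 164069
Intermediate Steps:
z = -685 (z = -4 - 681 = -685)
O(I) = 2*I*(689 + I) (O(I) = (689 + I)*(2*I) = 2*I*(689 + I))
O(z) - (-112427 - 1*57122) = 2*(-685)*(689 - 685) - (-112427 - 1*57122) = 2*(-685)*4 - (-112427 - 57122) = -5480 - 1*(-169549) = -5480 + 169549 = 164069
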